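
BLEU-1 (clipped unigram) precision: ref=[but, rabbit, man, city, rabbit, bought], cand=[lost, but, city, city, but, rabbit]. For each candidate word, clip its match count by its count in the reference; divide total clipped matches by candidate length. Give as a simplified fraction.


Reference word counts: {'bought': 1, 'but': 1, 'city': 1, 'man': 1, 'rabbit': 2}
Checking each candidate word (with clipping):
  'lost' -> not in reference -> no match (matches: 0)
  'but' -> in reference (ref count 1, used 1/1) -> match (matches: 1)
  'city' -> in reference (ref count 1, used 1/1) -> match (matches: 2)
  'city' -> ref count 1 already used up (1/1) -> clipped, no match (matches: 2)
  'but' -> ref count 1 already used up (1/1) -> clipped, no match (matches: 2)
  'rabbit' -> in reference (ref count 2, used 1/2) -> match (matches: 3)
Clipped matches: 3, Candidate length: 6
Precision = 3/6 = 1/2

1/2


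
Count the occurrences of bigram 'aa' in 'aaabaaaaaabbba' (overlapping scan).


Scanning 'aaabaaaaaabbba' for bigram 'aa':
  Position 0: 'aa' -> MATCH
  Position 1: 'aa' -> MATCH
  Position 2: 'ab' -> no
  Position 3: 'ba' -> no
  Position 4: 'aa' -> MATCH
  Position 5: 'aa' -> MATCH
  Position 6: 'aa' -> MATCH
  Position 7: 'aa' -> MATCH
  Position 8: 'aa' -> MATCH
  Position 9: 'ab' -> no
  Position 10: 'bb' -> no
  Position 11: 'bb' -> no
  Position 12: 'ba' -> no
Total matches: 7

7


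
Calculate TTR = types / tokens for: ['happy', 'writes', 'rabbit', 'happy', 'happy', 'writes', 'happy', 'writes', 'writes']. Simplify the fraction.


Tokens: 9
Unique types: ('happy', 'rabbit', 'writes') = 3
TTR = 3/9
Simplify: divide both by 3 -> 1/3
TTR = 1/3

1/3


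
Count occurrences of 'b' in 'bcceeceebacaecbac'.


Scanning 'bcceeceebacaecbac' for 'b':
  Position 0: 'b' -> MATCH (count: 1)
  Position 8: 'b' -> MATCH (count: 2)
  Position 14: 'b' -> MATCH (count: 3)
Total occurrences of 'b': 3

3


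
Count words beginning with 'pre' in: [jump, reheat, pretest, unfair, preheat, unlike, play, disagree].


Checking each word for prefix 'pre':
  'jump' -> no (count: 0)
  'reheat' -> no (count: 0)
  'pretest' -> YES, starts with 'pre' (count: 1)
  'unfair' -> no (count: 1)
  'preheat' -> YES, starts with 'pre' (count: 2)
  'unlike' -> no (count: 2)
  'play' -> no (count: 2)
  'disagree' -> no (count: 2)
Total with prefix 'pre': 2

2


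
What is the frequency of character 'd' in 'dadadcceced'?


Scanning 'dadadcceced' for 'd':
  Position 0: 'd' -> MATCH (count: 1)
  Position 2: 'd' -> MATCH (count: 2)
  Position 4: 'd' -> MATCH (count: 3)
  Position 10: 'd' -> MATCH (count: 4)
Total occurrences of 'd': 4

4


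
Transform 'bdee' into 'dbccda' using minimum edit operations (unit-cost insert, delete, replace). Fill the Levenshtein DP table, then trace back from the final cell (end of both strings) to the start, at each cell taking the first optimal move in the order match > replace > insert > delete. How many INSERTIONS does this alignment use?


Edit distance = 5. Backtracking from cell (4, 6) with preference match > replace > insert > delete,
then listing the resulting alignment 'bdee' -> 'dbccda' left to right:
  Step 1: insert 'd' [insertion #1]
  Step 2: keep 'b'
  Step 3: insert 'c' [insertion #2]
  Step 4: replace d->c
  Step 5: replace e->d
  Step 6: replace e->a
Total insertions: 2

2


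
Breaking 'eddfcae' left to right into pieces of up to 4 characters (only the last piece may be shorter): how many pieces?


'eddfcae' has 7 characters.
Chunking with max size 4:
  Chunk 1: 'eddf' (positions 0-3)
  Chunk 2: 'cae' (positions 4-6)
Total chunks: ceil(7 / 4) = 2

2


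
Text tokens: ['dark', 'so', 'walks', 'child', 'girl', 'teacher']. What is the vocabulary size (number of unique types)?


Listing all tokens and tracking unique types:
  Token 1: 'dark' -> NEW (unique so far: 1)
  Token 2: 'so' -> NEW (unique so far: 2)
  Token 3: 'walks' -> NEW (unique so far: 3)
  Token 4: 'child' -> NEW (unique so far: 4)
  Token 5: 'girl' -> NEW (unique so far: 5)
  Token 6: 'teacher' -> NEW (unique so far: 6)
Unique types: ('child', 'dark', 'girl', 'so', 'teacher', 'walks')
Vocabulary size: 6

6


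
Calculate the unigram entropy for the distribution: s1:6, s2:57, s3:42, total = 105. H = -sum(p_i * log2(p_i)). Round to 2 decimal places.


Computing entropy H = -sum(p_i * log2(p_i)):
  s1: p = 6/105 = 0.0571, -p*log2(p) = 0.2360
  s2: p = 57/105 = 0.5429, -p*log2(p) = 0.4785
  s3: p = 42/105 = 0.4000, -p*log2(p) = 0.5288
H = sum of terms = 1.2433
Rounded to 2 decimals: 1.24

1.24


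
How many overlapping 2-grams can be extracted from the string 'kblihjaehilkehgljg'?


String 'kblihjaehilkehgljg' has length L = 18.
Number of overlapping n-grams = L - n + 1
Substituting: 18 - 2 + 1 = 17

17


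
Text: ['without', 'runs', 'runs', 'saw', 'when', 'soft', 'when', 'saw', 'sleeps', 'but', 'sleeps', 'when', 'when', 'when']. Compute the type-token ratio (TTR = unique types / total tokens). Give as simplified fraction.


Tokens: 14
Unique types: ('but', 'runs', 'saw', 'sleeps', 'soft', 'when', 'without') = 7
TTR = 7/14
Simplify: divide both by 7 -> 1/2
TTR = 1/2

1/2


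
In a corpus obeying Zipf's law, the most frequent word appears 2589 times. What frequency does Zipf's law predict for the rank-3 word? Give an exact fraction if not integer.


Zipf's law: freq(rank) = f1 / rank
f1 = 2589, rank = 3
freq = 2589 / 3
= 863

863


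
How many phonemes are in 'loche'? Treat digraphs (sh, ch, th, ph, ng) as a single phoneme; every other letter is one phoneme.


Parsing 'loche' greedily, digraphs first:
  'l' -> consonant phoneme (phonemes so far: 1)
  'o' -> vowel phoneme (phonemes so far: 2)
  'ch' -> digraph (1 consonant phoneme) (phonemes so far: 3)
  'e' -> vowel phoneme (phonemes so far: 4)
Total phonemes: 4

4


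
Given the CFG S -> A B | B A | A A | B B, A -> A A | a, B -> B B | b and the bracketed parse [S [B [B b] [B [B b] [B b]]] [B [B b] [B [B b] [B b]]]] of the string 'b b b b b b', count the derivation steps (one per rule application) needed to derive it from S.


Every bracketed nonterminal node [X ...] in the tree is produced by exactly one rule application.
Reading the tree off as a leftmost derivation:
  Step 1: S  =>  B B   (applied S -> B B)
  Step 2: B B  =>  B B B   (applied B -> B B)
  Step 3: B B B  =>  b B B   (applied B -> b)
  Step 4: b B B  =>  b B B B   (applied B -> B B)
  Step 5: b B B B  =>  b b B B   (applied B -> b)
  Step 6: b b B B  =>  b b b B   (applied B -> b)
  Step 7: b b b B  =>  b b b B B   (applied B -> B B)
  Step 8: b b b B B  =>  b b b b B   (applied B -> b)
  Step 9: b b b b B  =>  b b b b B B   (applied B -> B B)
  Step 10: b b b b B B  =>  b b b b b B   (applied B -> b)
  Step 11: b b b b b B  =>  b b b b b b   (applied B -> b)
Final yield: b b b b b b
Total rewrite steps: 11

11


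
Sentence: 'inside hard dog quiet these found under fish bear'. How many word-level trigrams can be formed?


Word trigrams from [9] words:
  Trigram 1: (inside hard dog)
  Trigram 2: (hard dog quiet)
  Trigram 3: (dog quiet these)
  Trigram 4: (quiet these found)
  Trigram 5: (these found under)
  Trigram 6: (found under fish)
  Trigram 7: (under fish bear)
Total word trigrams: 9 - 2 = 7

7


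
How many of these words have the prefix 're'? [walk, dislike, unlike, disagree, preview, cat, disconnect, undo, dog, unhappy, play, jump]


Checking each word for prefix 're':
  'walk' -> no (count: 0)
  'dislike' -> no (count: 0)
  'unlike' -> no (count: 0)
  'disagree' -> no (count: 0)
  'preview' -> no (count: 0)
  'cat' -> no (count: 0)
  'disconnect' -> no (count: 0)
  'undo' -> no (count: 0)
  'dog' -> no (count: 0)
  'unhappy' -> no (count: 0)
  'play' -> no (count: 0)
  'jump' -> no (count: 0)
Total with prefix 're': 0

0


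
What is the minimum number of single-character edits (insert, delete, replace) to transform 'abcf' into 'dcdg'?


Building DP table for s1='abcf' (len 4) and s2='dcdg' (len 4):
       d  c  d  g
    0  1  2  3  4
  a 1  1  2  3  4
  b 2  2  2  3  4
  c 3  3  2  3  4
  f 4  4  3  3  4
Edit distance = dp[4][4] = 4

4


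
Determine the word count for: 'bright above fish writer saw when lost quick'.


Counting words by splitting on spaces:
  Word 1: 'bright'
  Word 2: 'above'
  Word 3: 'fish'
  Word 4: 'writer'
  Word 5: 'saw'
  Word 6: 'when'
  Word 7: 'lost'
  Word 8: 'quick'
Total words: 8

8


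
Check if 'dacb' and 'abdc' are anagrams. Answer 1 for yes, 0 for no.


Sort characters of 'dacb': 'abcd'
Sort characters of 'abdc': 'abcd'
Sorted forms match -> they ARE anagrams
Result: 1

1


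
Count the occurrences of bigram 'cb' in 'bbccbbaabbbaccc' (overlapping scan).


Scanning 'bbccbbaabbbaccc' for bigram 'cb':
  Position 0: 'bb' -> no
  Position 1: 'bc' -> no
  Position 2: 'cc' -> no
  Position 3: 'cb' -> MATCH
  Position 4: 'bb' -> no
  Position 5: 'ba' -> no
  Position 6: 'aa' -> no
  Position 7: 'ab' -> no
  Position 8: 'bb' -> no
  Position 9: 'bb' -> no
  Position 10: 'ba' -> no
  Position 11: 'ac' -> no
  Position 12: 'cc' -> no
  Position 13: 'cc' -> no
Total matches: 1

1


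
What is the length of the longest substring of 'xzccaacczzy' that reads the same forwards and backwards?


Scanning 'xzccaacczzy' for palindromic substrings.
Substring at positions 1-8: 'zccaaccz'.
Check: reverse('zccaaccz') = 'zccaaccz' -> palindrome confirmed.
Neighbouring characters ('x' / 'z') break symmetry, so it cannot extend further.
No longer palindromic substring exists; longest length = 8

8


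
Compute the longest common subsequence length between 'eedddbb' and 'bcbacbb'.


DP table for LCS of 'eedddbb' and 'bcbacbb':
       b  c  b  a  c  b  b
    0  0  0  0  0  0  0  0
  e 0  0  0  0  0  0  0  0
  e 0  0  0  0  0  0  0  0
  d 0  0  0  0  0  0  0  0
  d 0  0  0  0  0  0  0  0
  d 0  0  0  0  0  0  0  0
  b 0  1  1  1  1  1  1  1
  b 0  1  1  2  2  2  2  2
LCS: 'bb'
LCS length = 2

2


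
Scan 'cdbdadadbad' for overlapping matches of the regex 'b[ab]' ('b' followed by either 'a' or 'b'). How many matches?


Pattern: b[ab] means 'b' followed by either 'a' or 'b'.
Scanning 'cdbdadadbad' position-by-position:
  Pos 0: window 'cd' -> no
  Pos 1: window 'db' -> no
  Pos 2: window 'bd' -> no
  Pos 3: window 'da' -> no
  Pos 4: window 'ad' -> no
  Pos 5: window 'da' -> no
  Pos 6: window 'ad' -> no
  Pos 7: window 'db' -> no
  Pos 8: window 'ba' -> MATCH
  Pos 9: window 'ad' -> no
  Pos 10: window 'd' -> no
Total matches: 1

1


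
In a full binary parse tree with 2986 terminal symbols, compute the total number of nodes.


Leaf nodes (terminals): 2986
Internal nodes = n - 1 = 2986 - 1 = 2985
Total = leaves + internal = 2986 + 2985 = 5971

5971


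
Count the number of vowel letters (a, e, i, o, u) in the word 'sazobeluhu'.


Scanning each character of 'sazobeluhu':
  Position 1: 's' -> consonant (running count: 0)
  Position 2: 'a' -> vowel (running count: 1)
  Position 3: 'z' -> consonant (running count: 1)
  Position 4: 'o' -> vowel (running count: 2)
  Position 5: 'b' -> consonant (running count: 2)
  Position 6: 'e' -> vowel (running count: 3)
  Position 7: 'l' -> consonant (running count: 3)
  Position 8: 'u' -> vowel (running count: 4)
  Position 9: 'h' -> consonant (running count: 4)
  Position 10: 'u' -> vowel (running count: 5)
Total vowels: 5

5


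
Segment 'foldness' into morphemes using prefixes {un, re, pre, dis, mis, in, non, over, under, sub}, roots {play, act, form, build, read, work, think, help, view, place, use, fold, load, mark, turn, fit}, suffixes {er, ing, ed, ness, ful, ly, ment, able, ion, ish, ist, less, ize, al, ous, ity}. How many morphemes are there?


Segmenting 'foldness' against the inventory:
  'fold' -> root (morpheme 1)
  'ness' -> suffix (morpheme 2)
Total morphemes: 2

2


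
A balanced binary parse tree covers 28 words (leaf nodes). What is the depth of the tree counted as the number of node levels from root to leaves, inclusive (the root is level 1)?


In a balanced binary tree with n leaves the deepest leaf is ceil(log2(n)) edges below the root,
so counting node levels inclusive of root and leaves gives ceil(log2(n)) + 1 levels.
log2(28) = 4.8074
ceil(4.8074) = 5
levels = 5 + 1 = 6

6


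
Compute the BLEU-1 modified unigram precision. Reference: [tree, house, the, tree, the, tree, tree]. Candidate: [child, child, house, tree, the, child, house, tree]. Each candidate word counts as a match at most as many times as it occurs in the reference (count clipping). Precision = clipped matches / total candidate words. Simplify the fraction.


Reference word counts: {'house': 1, 'the': 2, 'tree': 4}
Checking each candidate word (with clipping):
  'child' -> not in reference -> no match (matches: 0)
  'child' -> not in reference -> no match (matches: 0)
  'house' -> in reference (ref count 1, used 1/1) -> match (matches: 1)
  'tree' -> in reference (ref count 4, used 1/4) -> match (matches: 2)
  'the' -> in reference (ref count 2, used 1/2) -> match (matches: 3)
  'child' -> not in reference -> no match (matches: 3)
  'house' -> ref count 1 already used up (1/1) -> clipped, no match (matches: 3)
  'tree' -> in reference (ref count 4, used 2/4) -> match (matches: 4)
Clipped matches: 4, Candidate length: 8
Precision = 4/8 = 1/2

1/2


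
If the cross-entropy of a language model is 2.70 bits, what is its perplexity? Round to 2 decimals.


Perplexity formula: PP = 2^H
H = 2.70
PP = 2^2.70
Decompose: 2^2.70 = 2^2 * 2^0.70
2^2 = 4, 2^0.70 ~ 1.6245048
PP ~ 4 * 1.6245048 = 6.4980192
Rounded to 2 decimals: 6.50

6.50


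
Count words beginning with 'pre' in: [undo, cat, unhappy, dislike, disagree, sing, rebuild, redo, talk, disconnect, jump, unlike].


Checking each word for prefix 'pre':
  'undo' -> no (count: 0)
  'cat' -> no (count: 0)
  'unhappy' -> no (count: 0)
  'dislike' -> no (count: 0)
  'disagree' -> no (count: 0)
  'sing' -> no (count: 0)
  'rebuild' -> no (count: 0)
  'redo' -> no (count: 0)
  'talk' -> no (count: 0)
  'disconnect' -> no (count: 0)
  'jump' -> no (count: 0)
  'unlike' -> no (count: 0)
Total with prefix 'pre': 0

0


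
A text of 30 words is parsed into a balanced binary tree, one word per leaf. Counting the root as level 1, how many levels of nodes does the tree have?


In a balanced binary tree with n leaves the deepest leaf is ceil(log2(n)) edges below the root,
so counting node levels inclusive of root and leaves gives ceil(log2(n)) + 1 levels.
log2(30) = 4.9069
ceil(4.9069) = 5
levels = 5 + 1 = 6

6


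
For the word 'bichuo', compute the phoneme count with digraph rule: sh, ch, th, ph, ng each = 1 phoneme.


Parsing 'bichuo' greedily, digraphs first:
  'b' -> consonant phoneme (phonemes so far: 1)
  'i' -> vowel phoneme (phonemes so far: 2)
  'ch' -> digraph (1 consonant phoneme) (phonemes so far: 3)
  'u' -> vowel phoneme (phonemes so far: 4)
  'o' -> vowel phoneme (phonemes so far: 5)
Total phonemes: 5

5


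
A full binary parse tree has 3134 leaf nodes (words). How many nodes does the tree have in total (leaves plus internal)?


Leaf nodes (terminals): 3134
Internal nodes = n - 1 = 3134 - 1 = 3133
Total = leaves + internal = 3134 + 3133 = 6267

6267


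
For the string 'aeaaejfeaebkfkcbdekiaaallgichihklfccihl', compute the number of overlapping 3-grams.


String 'aeaaejfeaebkfkcbdekiaaallgichihklfccihl' has length L = 39.
Number of overlapping n-grams = L - n + 1
Substituting: 39 - 3 + 1 = 37

37


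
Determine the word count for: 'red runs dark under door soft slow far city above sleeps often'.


Counting words by splitting on spaces:
  Word 1: 'red'
  Word 2: 'runs'
  Word 3: 'dark'
  Word 4: 'under'
  Word 5: 'door'
  Word 6: 'soft'
  Word 7: 'slow'
  Word 8: 'far'
  Word 9: 'city'
  Word 10: 'above'
  Word 11: 'sleeps'
  Word 12: 'often'
Total words: 12

12


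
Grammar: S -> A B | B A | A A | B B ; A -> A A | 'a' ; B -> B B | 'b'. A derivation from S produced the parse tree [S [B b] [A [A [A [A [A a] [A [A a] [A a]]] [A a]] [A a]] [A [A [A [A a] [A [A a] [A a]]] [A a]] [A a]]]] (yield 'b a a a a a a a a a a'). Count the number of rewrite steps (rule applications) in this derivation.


Every bracketed nonterminal node [X ...] in the tree is produced by exactly one rule application.
Reading the tree off as a leftmost derivation:
  Step 1: S  =>  B A   (applied S -> B A)
  Step 2: B A  =>  b A   (applied B -> b)
  Step 3: b A  =>  b A A   (applied A -> A A)
  Step 4: b A A  =>  b A A A   (applied A -> A A)
  Step 5: b A A A  =>  b A A A A   (applied A -> A A)
  Step 6: b A A A A  =>  b A A A A A   (applied A -> A A)
  Step 7: b A A A A A  =>  b a A A A A   (applied A -> a)
  Step 8: b a A A A A  =>  b a A A A A A   (applied A -> A A)
  Step 9: b a A A A A A  =>  b a a A A A A   (applied A -> a)
  Step 10: b a a A A A A  =>  b a a a A A A   (applied A -> a)
  Step 11: b a a a A A A  =>  b a a a a A A   (applied A -> a)
  Step 12: b a a a a A A  =>  b a a a a a A   (applied A -> a)
  Step 13: b a a a a a A  =>  b a a a a a A A   (applied A -> A A)
  Step 14: b a a a a a A A  =>  b a a a a a A A A   (applied A -> A A)
  Step 15: b a a a a a A A A  =>  b a a a a a A A A A   (applied A -> A A)
  Step 16: b a a a a a A A A A  =>  b a a a a a a A A A   (applied A -> a)
  Step 17: b a a a a a a A A A  =>  b a a a a a a A A A A   (applied A -> A A)
  Step 18: b a a a a a a A A A A  =>  b a a a a a a a A A A   (applied A -> a)
  Step 19: b a a a a a a a A A A  =>  b a a a a a a a a A A   (applied A -> a)
  Step 20: b a a a a a a a a A A  =>  b a a a a a a a a a A   (applied A -> a)
  Step 21: b a a a a a a a a a A  =>  b a a a a a a a a a a   (applied A -> a)
Final yield: b a a a a a a a a a a
Total rewrite steps: 21

21


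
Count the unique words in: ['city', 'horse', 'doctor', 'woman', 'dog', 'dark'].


Listing all tokens and tracking unique types:
  Token 1: 'city' -> NEW (unique so far: 1)
  Token 2: 'horse' -> NEW (unique so far: 2)
  Token 3: 'doctor' -> NEW (unique so far: 3)
  Token 4: 'woman' -> NEW (unique so far: 4)
  Token 5: 'dog' -> NEW (unique so far: 5)
  Token 6: 'dark' -> NEW (unique so far: 6)
Unique types: ('city', 'dark', 'doctor', 'dog', 'horse', 'woman')
Vocabulary size: 6

6


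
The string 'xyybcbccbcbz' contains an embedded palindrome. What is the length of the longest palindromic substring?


Scanning 'xyybcbccbcbz' for palindromic substrings.
Substring at positions 3-10: 'bcbccbcb'.
Check: reverse('bcbccbcb') = 'bcbccbcb' -> palindrome confirmed.
Neighbouring characters ('y' / 'z') break symmetry, so it cannot extend further.
No longer palindromic substring exists; longest length = 8

8


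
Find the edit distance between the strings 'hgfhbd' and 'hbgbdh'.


Building DP table for s1='hgfhbd' (len 6) and s2='hbgbdh' (len 6):
       h  b  g  b  d  h
    0  1  2  3  4  5  6
  h 1  0  1  2  3  4  5
  g 2  1  1  1  2  3  4
  f 3  2  2  2  2  3  4
  h 4  3  3  3  3  3  3
  b 5  4  3  4  3  4  4
  d 6  5  4  4  4  3  4
Edit distance = dp[6][6] = 4

4


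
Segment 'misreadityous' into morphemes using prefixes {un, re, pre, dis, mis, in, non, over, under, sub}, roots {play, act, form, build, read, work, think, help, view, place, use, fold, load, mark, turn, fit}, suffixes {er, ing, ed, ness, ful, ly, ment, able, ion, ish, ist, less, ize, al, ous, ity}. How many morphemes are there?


Segmenting 'misreadityous' against the inventory:
  'mis' -> prefix (morpheme 1)
  'read' -> root (morpheme 2)
  'ity' -> suffix (morpheme 3)
  'ous' -> suffix (morpheme 4)
Total morphemes: 4

4


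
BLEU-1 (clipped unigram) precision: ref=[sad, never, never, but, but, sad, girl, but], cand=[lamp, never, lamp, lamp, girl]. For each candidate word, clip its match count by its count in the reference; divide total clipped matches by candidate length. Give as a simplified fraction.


Reference word counts: {'but': 3, 'girl': 1, 'never': 2, 'sad': 2}
Checking each candidate word (with clipping):
  'lamp' -> not in reference -> no match (matches: 0)
  'never' -> in reference (ref count 2, used 1/2) -> match (matches: 1)
  'lamp' -> not in reference -> no match (matches: 1)
  'lamp' -> not in reference -> no match (matches: 1)
  'girl' -> in reference (ref count 1, used 1/1) -> match (matches: 2)
Clipped matches: 2, Candidate length: 5
Precision = 2/5

2/5


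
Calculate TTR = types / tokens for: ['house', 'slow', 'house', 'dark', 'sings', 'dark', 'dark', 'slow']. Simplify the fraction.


Tokens: 8
Unique types: ('dark', 'house', 'sings', 'slow') = 4
TTR = 4/8
Simplify: divide both by 4 -> 1/2
TTR = 1/2

1/2


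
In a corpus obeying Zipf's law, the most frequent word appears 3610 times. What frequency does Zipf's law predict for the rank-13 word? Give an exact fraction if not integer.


Zipf's law: freq(rank) = f1 / rank
f1 = 3610, rank = 13
freq = 3610 / 13
GCD(3610, 13) = 1
Simplified: 3610/13

3610/13


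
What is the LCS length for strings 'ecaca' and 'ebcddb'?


DP table for LCS of 'ecaca' and 'ebcddb':
       e  b  c  d  d  b
    0  0  0  0  0  0  0
  e 0  1  1  1  1  1  1
  c 0  1  1  2  2  2  2
  a 0  1  1  2  2  2  2
  c 0  1  1  2  2  2  2
  a 0  1  1  2  2  2  2
LCS: 'ec'
LCS length = 2

2


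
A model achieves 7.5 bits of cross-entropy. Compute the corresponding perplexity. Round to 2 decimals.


Perplexity formula: PP = 2^H
H = 7.5
PP = 2^7.5
Decompose: 2^7.5 = 2^7 * 2^0.5 = 2^7 * sqrt(2)
2^7 = 128, sqrt(2) ~ 1.4142136
PP ~ 128 * 1.4142136 = 181.0193408
Rounded to 2 decimals: 181.02

181.02


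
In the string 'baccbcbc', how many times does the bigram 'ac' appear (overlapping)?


Scanning 'baccbcbc' for bigram 'ac':
  Position 0: 'ba' -> no
  Position 1: 'ac' -> MATCH
  Position 2: 'cc' -> no
  Position 3: 'cb' -> no
  Position 4: 'bc' -> no
  Position 5: 'cb' -> no
  Position 6: 'bc' -> no
Total matches: 1

1


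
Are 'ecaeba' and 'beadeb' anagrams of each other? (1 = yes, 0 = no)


Sort characters of 'ecaeba': 'aabcee'
Sort characters of 'beadeb': 'abbdee'
Sorted forms differ -> they are NOT anagrams
Result: 0

0


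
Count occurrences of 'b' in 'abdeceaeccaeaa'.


Scanning 'abdeceaeccaeaa' for 'b':
  Position 1: 'b' -> MATCH (count: 1)
Total occurrences of 'b': 1

1


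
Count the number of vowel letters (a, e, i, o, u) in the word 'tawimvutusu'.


Scanning each character of 'tawimvutusu':
  Position 1: 't' -> consonant (running count: 0)
  Position 2: 'a' -> vowel (running count: 1)
  Position 3: 'w' -> consonant (running count: 1)
  Position 4: 'i' -> vowel (running count: 2)
  Position 5: 'm' -> consonant (running count: 2)
  Position 6: 'v' -> consonant (running count: 2)
  Position 7: 'u' -> vowel (running count: 3)
  Position 8: 't' -> consonant (running count: 3)
  Position 9: 'u' -> vowel (running count: 4)
  Position 10: 's' -> consonant (running count: 4)
  Position 11: 'u' -> vowel (running count: 5)
Total vowels: 5

5


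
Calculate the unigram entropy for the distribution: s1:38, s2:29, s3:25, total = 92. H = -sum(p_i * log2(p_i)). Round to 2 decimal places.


Computing entropy H = -sum(p_i * log2(p_i)):
  s1: p = 38/92 = 0.4130, -p*log2(p) = 0.5269
  s2: p = 29/92 = 0.3152, -p*log2(p) = 0.5250
  s3: p = 25/92 = 0.2717, -p*log2(p) = 0.5108
H = sum of terms = 1.5627
Rounded to 2 decimals: 1.56

1.56


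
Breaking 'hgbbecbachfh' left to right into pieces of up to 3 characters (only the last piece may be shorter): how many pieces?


'hgbbecbachfh' has 12 characters.
Chunking with max size 3:
  Chunk 1: 'hgb' (positions 0-2)
  Chunk 2: 'bec' (positions 3-5)
  Chunk 3: 'bac' (positions 6-8)
  Chunk 4: 'hfh' (positions 9-11)
Total chunks: ceil(12 / 3) = 4

4


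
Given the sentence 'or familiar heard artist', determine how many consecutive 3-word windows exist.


Word trigrams from [4] words:
  Trigram 1: (or familiar heard)
  Trigram 2: (familiar heard artist)
Total word trigrams: 4 - 2 = 2

2


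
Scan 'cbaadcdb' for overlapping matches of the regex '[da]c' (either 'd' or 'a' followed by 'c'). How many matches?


Pattern: [da]c means either 'd' or 'a' followed by 'c'.
Scanning 'cbaadcdb' position-by-position:
  Pos 0: window 'cb' -> no
  Pos 1: window 'ba' -> no
  Pos 2: window 'aa' -> no
  Pos 3: window 'ad' -> no
  Pos 4: window 'dc' -> MATCH
  Pos 5: window 'cd' -> no
  Pos 6: window 'db' -> no
  Pos 7: window 'b' -> no
Total matches: 1

1


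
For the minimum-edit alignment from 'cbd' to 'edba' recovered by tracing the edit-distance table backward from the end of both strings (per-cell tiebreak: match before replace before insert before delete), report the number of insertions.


Edit distance = 3. Backtracking from cell (3, 4) with preference match > replace > insert > delete,
then listing the resulting alignment 'cbd' -> 'edba' left to right:
  Step 1: insert 'e' [insertion #1]
  Step 2: replace c->d
  Step 3: keep 'b'
  Step 4: replace d->a
Total insertions: 1

1


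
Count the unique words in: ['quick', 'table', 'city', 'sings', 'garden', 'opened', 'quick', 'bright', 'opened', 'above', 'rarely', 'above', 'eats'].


Listing all tokens and tracking unique types:
  Token 1: 'quick' -> NEW (unique so far: 1)
  Token 2: 'table' -> NEW (unique so far: 2)
  Token 3: 'city' -> NEW (unique so far: 3)
  Token 4: 'sings' -> NEW (unique so far: 4)
  Token 5: 'garden' -> NEW (unique so far: 5)
  Token 6: 'opened' -> NEW (unique so far: 6)
  Token 7: 'quick' -> duplicate (unique so far: 6)
  Token 8: 'bright' -> NEW (unique so far: 7)
  Token 9: 'opened' -> duplicate (unique so far: 7)
  Token 10: 'above' -> NEW (unique so far: 8)
  Token 11: 'rarely' -> NEW (unique so far: 9)
  Token 12: 'above' -> duplicate (unique so far: 9)
  Token 13: 'eats' -> NEW (unique so far: 10)
Unique types: ('above', 'bright', 'city', 'eats', 'garden', 'opened', 'quick', 'rarely', 'sings', 'table')
Vocabulary size: 10

10


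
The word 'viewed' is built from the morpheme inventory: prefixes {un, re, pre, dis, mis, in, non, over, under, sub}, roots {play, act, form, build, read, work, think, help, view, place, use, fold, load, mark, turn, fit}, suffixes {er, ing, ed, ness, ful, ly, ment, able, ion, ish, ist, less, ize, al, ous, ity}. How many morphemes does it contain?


Segmenting 'viewed' against the inventory:
  'view' -> root (morpheme 1)
  'ed' -> suffix (morpheme 2)
Total morphemes: 2

2


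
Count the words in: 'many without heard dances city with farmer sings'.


Counting words by splitting on spaces:
  Word 1: 'many'
  Word 2: 'without'
  Word 3: 'heard'
  Word 4: 'dances'
  Word 5: 'city'
  Word 6: 'with'
  Word 7: 'farmer'
  Word 8: 'sings'
Total words: 8

8


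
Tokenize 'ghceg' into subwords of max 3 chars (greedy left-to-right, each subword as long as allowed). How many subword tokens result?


'ghceg' has 5 characters.
Chunking with max size 3:
  Chunk 1: 'ghc' (positions 0-2)
  Chunk 2: 'eg' (positions 3-4)
Total chunks: ceil(5 / 3) = 2

2


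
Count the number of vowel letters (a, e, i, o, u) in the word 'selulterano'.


Scanning each character of 'selulterano':
  Position 1: 's' -> consonant (running count: 0)
  Position 2: 'e' -> vowel (running count: 1)
  Position 3: 'l' -> consonant (running count: 1)
  Position 4: 'u' -> vowel (running count: 2)
  Position 5: 'l' -> consonant (running count: 2)
  Position 6: 't' -> consonant (running count: 2)
  Position 7: 'e' -> vowel (running count: 3)
  Position 8: 'r' -> consonant (running count: 3)
  Position 9: 'a' -> vowel (running count: 4)
  Position 10: 'n' -> consonant (running count: 4)
  Position 11: 'o' -> vowel (running count: 5)
Total vowels: 5

5


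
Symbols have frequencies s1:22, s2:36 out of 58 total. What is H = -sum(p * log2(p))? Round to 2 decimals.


Computing entropy H = -sum(p_i * log2(p_i)):
  s1: p = 22/58 = 0.3793, -p*log2(p) = 0.5305
  s2: p = 36/58 = 0.6207, -p*log2(p) = 0.4271
H = sum of terms = 0.9576
Rounded to 2 decimals: 0.96

0.96


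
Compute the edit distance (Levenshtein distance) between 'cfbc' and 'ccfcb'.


Building DP table for s1='cfbc' (len 4) and s2='ccfcb' (len 5):
       c  c  f  c  b
    0  1  2  3  4  5
  c 1  0  1  2  3  4
  f 2  1  1  1  2  3
  b 3  2  2  2  2  2
  c 4  3  2  3  2  3
Edit distance = dp[4][5] = 3

3


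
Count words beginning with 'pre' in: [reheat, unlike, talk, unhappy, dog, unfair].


Checking each word for prefix 'pre':
  'reheat' -> no (count: 0)
  'unlike' -> no (count: 0)
  'talk' -> no (count: 0)
  'unhappy' -> no (count: 0)
  'dog' -> no (count: 0)
  'unfair' -> no (count: 0)
Total with prefix 'pre': 0

0


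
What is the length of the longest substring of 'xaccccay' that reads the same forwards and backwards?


Scanning 'xaccccay' for palindromic substrings.
Substring at positions 1-6: 'acccca'.
Check: reverse('acccca') = 'acccca' -> palindrome confirmed.
Neighbouring characters ('x' / 'y') break symmetry, so it cannot extend further.
No longer palindromic substring exists; longest length = 6

6


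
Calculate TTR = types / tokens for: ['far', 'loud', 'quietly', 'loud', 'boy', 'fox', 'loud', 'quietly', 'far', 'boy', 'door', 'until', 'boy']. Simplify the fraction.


Tokens: 13
Unique types: ('boy', 'door', 'far', 'fox', 'loud', 'quietly', 'until') = 7
TTR = 7/13
Already in lowest terms.

7/13


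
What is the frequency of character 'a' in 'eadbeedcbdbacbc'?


Scanning 'eadbeedcbdbacbc' for 'a':
  Position 1: 'a' -> MATCH (count: 1)
  Position 11: 'a' -> MATCH (count: 2)
Total occurrences of 'a': 2

2


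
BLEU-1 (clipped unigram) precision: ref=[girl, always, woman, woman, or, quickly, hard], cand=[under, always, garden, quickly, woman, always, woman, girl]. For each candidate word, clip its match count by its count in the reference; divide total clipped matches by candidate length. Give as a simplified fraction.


Reference word counts: {'always': 1, 'girl': 1, 'hard': 1, 'or': 1, 'quickly': 1, 'woman': 2}
Checking each candidate word (with clipping):
  'under' -> not in reference -> no match (matches: 0)
  'always' -> in reference (ref count 1, used 1/1) -> match (matches: 1)
  'garden' -> not in reference -> no match (matches: 1)
  'quickly' -> in reference (ref count 1, used 1/1) -> match (matches: 2)
  'woman' -> in reference (ref count 2, used 1/2) -> match (matches: 3)
  'always' -> ref count 1 already used up (1/1) -> clipped, no match (matches: 3)
  'woman' -> in reference (ref count 2, used 2/2) -> match (matches: 4)
  'girl' -> in reference (ref count 1, used 1/1) -> match (matches: 5)
Clipped matches: 5, Candidate length: 8
Precision = 5/8

5/8


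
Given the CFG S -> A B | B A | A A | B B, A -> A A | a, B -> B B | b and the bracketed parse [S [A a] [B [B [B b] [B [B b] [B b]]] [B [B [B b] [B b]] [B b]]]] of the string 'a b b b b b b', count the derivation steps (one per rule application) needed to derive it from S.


Every bracketed nonterminal node [X ...] in the tree is produced by exactly one rule application.
Reading the tree off as a leftmost derivation:
  Step 1: S  =>  A B   (applied S -> A B)
  Step 2: A B  =>  a B   (applied A -> a)
  Step 3: a B  =>  a B B   (applied B -> B B)
  Step 4: a B B  =>  a B B B   (applied B -> B B)
  Step 5: a B B B  =>  a b B B   (applied B -> b)
  Step 6: a b B B  =>  a b B B B   (applied B -> B B)
  Step 7: a b B B B  =>  a b b B B   (applied B -> b)
  Step 8: a b b B B  =>  a b b b B   (applied B -> b)
  Step 9: a b b b B  =>  a b b b B B   (applied B -> B B)
  Step 10: a b b b B B  =>  a b b b B B B   (applied B -> B B)
  Step 11: a b b b B B B  =>  a b b b b B B   (applied B -> b)
  Step 12: a b b b b B B  =>  a b b b b b B   (applied B -> b)
  Step 13: a b b b b b B  =>  a b b b b b b   (applied B -> b)
Final yield: a b b b b b b
Total rewrite steps: 13

13


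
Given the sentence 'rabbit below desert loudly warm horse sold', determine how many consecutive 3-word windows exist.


Word trigrams from [7] words:
  Trigram 1: (rabbit below desert)
  Trigram 2: (below desert loudly)
  Trigram 3: (desert loudly warm)
  Trigram 4: (loudly warm horse)
  Trigram 5: (warm horse sold)
Total word trigrams: 7 - 2 = 5

5


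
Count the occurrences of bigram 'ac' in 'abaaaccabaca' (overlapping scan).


Scanning 'abaaaccabaca' for bigram 'ac':
  Position 0: 'ab' -> no
  Position 1: 'ba' -> no
  Position 2: 'aa' -> no
  Position 3: 'aa' -> no
  Position 4: 'ac' -> MATCH
  Position 5: 'cc' -> no
  Position 6: 'ca' -> no
  Position 7: 'ab' -> no
  Position 8: 'ba' -> no
  Position 9: 'ac' -> MATCH
  Position 10: 'ca' -> no
Total matches: 2

2


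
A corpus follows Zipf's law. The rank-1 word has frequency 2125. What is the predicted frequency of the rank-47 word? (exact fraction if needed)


Zipf's law: freq(rank) = f1 / rank
f1 = 2125, rank = 47
freq = 2125 / 47
GCD(2125, 47) = 1
Simplified: 2125/47

2125/47


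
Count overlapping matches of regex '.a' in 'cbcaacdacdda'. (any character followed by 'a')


Pattern: .a means any character followed by 'a'.
Scanning 'cbcaacdacdda' position-by-position:
  Pos 0: window 'cb' -> no
  Pos 1: window 'bc' -> no
  Pos 2: window 'ca' -> MATCH
  Pos 3: window 'aa' -> MATCH
  Pos 4: window 'ac' -> no
  Pos 5: window 'cd' -> no
  Pos 6: window 'da' -> MATCH
  Pos 7: window 'ac' -> no
  Pos 8: window 'cd' -> no
  Pos 9: window 'dd' -> no
  Pos 10: window 'da' -> MATCH
  Pos 11: window 'a' -> no
Total matches: 4

4


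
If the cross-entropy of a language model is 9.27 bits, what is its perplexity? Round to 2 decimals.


Perplexity formula: PP = 2^H
H = 9.27
PP = 2^9.27
Decompose: 2^9.27 = 2^9 * 2^0.27
2^9 = 512, 2^0.27 ~ 1.2058078
PP ~ 512 * 1.2058078 = 617.3735936
Rounded to 2 decimals: 617.37

617.37


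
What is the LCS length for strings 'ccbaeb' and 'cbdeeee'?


DP table for LCS of 'ccbaeb' and 'cbdeeee':
       c  b  d  e  e  e  e
    0  0  0  0  0  0  0  0
  c 0  1  1  1  1  1  1  1
  c 0  1  1  1  1  1  1  1
  b 0  1  2  2  2  2  2  2
  a 0  1  2  2  2  2  2  2
  e 0  1  2  2  3  3  3  3
  b 0  1  2  2  3  3  3  3
LCS: 'cbe'
LCS length = 3

3


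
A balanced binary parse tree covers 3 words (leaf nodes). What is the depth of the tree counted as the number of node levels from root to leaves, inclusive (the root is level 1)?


In a balanced binary tree with n leaves the deepest leaf is ceil(log2(n)) edges below the root,
so counting node levels inclusive of root and leaves gives ceil(log2(n)) + 1 levels.
log2(3) = 1.5850
ceil(1.5850) = 2
levels = 2 + 1 = 3

3


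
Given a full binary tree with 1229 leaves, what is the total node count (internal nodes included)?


Leaf nodes (terminals): 1229
Internal nodes = n - 1 = 1229 - 1 = 1228
Total = leaves + internal = 1229 + 1228 = 2457

2457


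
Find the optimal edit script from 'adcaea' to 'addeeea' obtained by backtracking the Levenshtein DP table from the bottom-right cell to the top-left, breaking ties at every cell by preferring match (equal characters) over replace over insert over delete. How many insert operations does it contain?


Edit distance = 3. Backtracking from cell (6, 7) with preference match > replace > insert > delete,
then listing the resulting alignment 'adcaea' -> 'addeeea' left to right:
  Step 1: keep 'a'
  Step 2: insert 'd' [insertion #1]
  Step 3: keep 'd'
  Step 4: replace c->e
  Step 5: replace a->e
  Step 6: keep 'e'
  Step 7: keep 'a'
Total insertions: 1

1


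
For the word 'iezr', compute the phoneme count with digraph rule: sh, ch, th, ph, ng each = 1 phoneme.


Parsing 'iezr' greedily, digraphs first:
  'i' -> vowel phoneme (phonemes so far: 1)
  'e' -> vowel phoneme (phonemes so far: 2)
  'z' -> consonant phoneme (phonemes so far: 3)
  'r' -> consonant phoneme (phonemes so far: 4)
Total phonemes: 4

4


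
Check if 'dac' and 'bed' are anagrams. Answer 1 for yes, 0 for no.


Sort characters of 'dac': 'acd'
Sort characters of 'bed': 'bde'
Sorted forms differ -> they are NOT anagrams
Result: 0

0


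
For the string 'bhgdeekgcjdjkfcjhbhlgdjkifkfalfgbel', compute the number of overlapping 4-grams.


String 'bhgdeekgcjdjkfcjhbhlgdjkifkfalfgbel' has length L = 35.
Number of overlapping n-grams = L - n + 1
Substituting: 35 - 4 + 1 = 32

32


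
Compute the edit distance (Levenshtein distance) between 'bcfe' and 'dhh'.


Building DP table for s1='bcfe' (len 4) and s2='dhh' (len 3):
       d  h  h
    0  1  2  3
  b 1  1  2  3
  c 2  2  2  3
  f 3  3  3  3
  e 4  4  4  4
Edit distance = dp[4][3] = 4

4


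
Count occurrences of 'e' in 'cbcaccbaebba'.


Scanning 'cbcaccbaebba' for 'e':
  Position 8: 'e' -> MATCH (count: 1)
Total occurrences of 'e': 1

1


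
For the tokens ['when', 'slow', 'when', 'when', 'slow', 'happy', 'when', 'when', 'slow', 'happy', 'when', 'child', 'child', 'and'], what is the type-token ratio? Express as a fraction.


Tokens: 14
Unique types: ('and', 'child', 'happy', 'slow', 'when') = 5
TTR = 5/14
Already in lowest terms.

5/14


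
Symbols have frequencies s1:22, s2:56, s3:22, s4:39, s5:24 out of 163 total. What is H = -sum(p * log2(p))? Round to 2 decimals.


Computing entropy H = -sum(p_i * log2(p_i)):
  s1: p = 22/163 = 0.1350, -p*log2(p) = 0.3900
  s2: p = 56/163 = 0.3436, -p*log2(p) = 0.5296
  s3: p = 22/163 = 0.1350, -p*log2(p) = 0.3900
  s4: p = 39/163 = 0.2393, -p*log2(p) = 0.4937
  s5: p = 24/163 = 0.1472, -p*log2(p) = 0.4069
H = sum of terms = 2.2102
Rounded to 2 decimals: 2.21

2.21


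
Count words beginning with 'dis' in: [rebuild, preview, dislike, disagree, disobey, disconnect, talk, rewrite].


Checking each word for prefix 'dis':
  'rebuild' -> no (count: 0)
  'preview' -> no (count: 0)
  'dislike' -> YES, starts with 'dis' (count: 1)
  'disagree' -> YES, starts with 'dis' (count: 2)
  'disobey' -> YES, starts with 'dis' (count: 3)
  'disconnect' -> YES, starts with 'dis' (count: 4)
  'talk' -> no (count: 4)
  'rewrite' -> no (count: 4)
Total with prefix 'dis': 4

4


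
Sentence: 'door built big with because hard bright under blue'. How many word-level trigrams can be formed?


Word trigrams from [9] words:
  Trigram 1: (door built big)
  Trigram 2: (built big with)
  Trigram 3: (big with because)
  Trigram 4: (with because hard)
  Trigram 5: (because hard bright)
  Trigram 6: (hard bright under)
  Trigram 7: (bright under blue)
Total word trigrams: 9 - 2 = 7

7


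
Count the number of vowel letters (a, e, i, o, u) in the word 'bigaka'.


Scanning each character of 'bigaka':
  Position 1: 'b' -> consonant (running count: 0)
  Position 2: 'i' -> vowel (running count: 1)
  Position 3: 'g' -> consonant (running count: 1)
  Position 4: 'a' -> vowel (running count: 2)
  Position 5: 'k' -> consonant (running count: 2)
  Position 6: 'a' -> vowel (running count: 3)
Total vowels: 3

3


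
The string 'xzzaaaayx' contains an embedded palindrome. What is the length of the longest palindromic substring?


Scanning 'xzzaaaayx' for palindromic substrings.
Substring at positions 3-6: 'aaaa'.
Check: reverse('aaaa') = 'aaaa' -> palindrome confirmed.
Neighbouring characters ('z' / 'y') break symmetry, so it cannot extend further.
No longer palindromic substring exists; longest length = 4

4


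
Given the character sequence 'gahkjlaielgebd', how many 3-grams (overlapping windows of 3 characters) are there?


String 'gahkjlaielgebd' has length L = 14.
Number of overlapping n-grams = L - n + 1
Substituting: 14 - 3 + 1 = 12

12


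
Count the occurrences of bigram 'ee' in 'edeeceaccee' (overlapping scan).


Scanning 'edeeceaccee' for bigram 'ee':
  Position 0: 'ed' -> no
  Position 1: 'de' -> no
  Position 2: 'ee' -> MATCH
  Position 3: 'ec' -> no
  Position 4: 'ce' -> no
  Position 5: 'ea' -> no
  Position 6: 'ac' -> no
  Position 7: 'cc' -> no
  Position 8: 'ce' -> no
  Position 9: 'ee' -> MATCH
Total matches: 2

2


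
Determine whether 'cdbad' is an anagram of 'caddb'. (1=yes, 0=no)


Sort characters of 'cdbad': 'abcdd'
Sort characters of 'caddb': 'abcdd'
Sorted forms match -> they ARE anagrams
Result: 1

1


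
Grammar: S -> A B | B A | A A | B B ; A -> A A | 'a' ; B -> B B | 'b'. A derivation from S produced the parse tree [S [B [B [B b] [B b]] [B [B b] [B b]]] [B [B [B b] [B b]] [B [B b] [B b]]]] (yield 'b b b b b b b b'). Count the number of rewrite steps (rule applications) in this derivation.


Every bracketed nonterminal node [X ...] in the tree is produced by exactly one rule application.
Reading the tree off as a leftmost derivation:
  Step 1: S  =>  B B   (applied S -> B B)
  Step 2: B B  =>  B B B   (applied B -> B B)
  Step 3: B B B  =>  B B B B   (applied B -> B B)
  Step 4: B B B B  =>  b B B B   (applied B -> b)
  Step 5: b B B B  =>  b b B B   (applied B -> b)
  Step 6: b b B B  =>  b b B B B   (applied B -> B B)
  Step 7: b b B B B  =>  b b b B B   (applied B -> b)
  Step 8: b b b B B  =>  b b b b B   (applied B -> b)
  Step 9: b b b b B  =>  b b b b B B   (applied B -> B B)
  Step 10: b b b b B B  =>  b b b b B B B   (applied B -> B B)
  Step 11: b b b b B B B  =>  b b b b b B B   (applied B -> b)
  Step 12: b b b b b B B  =>  b b b b b b B   (applied B -> b)
  Step 13: b b b b b b B  =>  b b b b b b B B   (applied B -> B B)
  Step 14: b b b b b b B B  =>  b b b b b b b B   (applied B -> b)
  Step 15: b b b b b b b B  =>  b b b b b b b b   (applied B -> b)
Final yield: b b b b b b b b
Total rewrite steps: 15

15
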